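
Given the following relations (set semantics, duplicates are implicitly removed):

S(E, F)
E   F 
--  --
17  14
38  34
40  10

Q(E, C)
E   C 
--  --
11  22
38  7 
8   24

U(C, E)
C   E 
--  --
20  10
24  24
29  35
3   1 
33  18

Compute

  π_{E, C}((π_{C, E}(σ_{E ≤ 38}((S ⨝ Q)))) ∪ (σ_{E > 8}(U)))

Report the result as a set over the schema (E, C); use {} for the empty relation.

{(10, 20), (18, 33), (24, 24), (35, 29), (38, 7)}

S ⋈ Q (natural join on E): {(38, 34, 7)}
σ[E ≤ 38]: keep tuples satisfying E ≤ 38 → {(38, 34, 7)}
π_{C, E} gives {(7, 38)}.
σ[E > 8]: keep tuples satisfying E > 8 → {(20, 10), (24, 24), (29, 35), (33, 18)}
Taking the union: {(20, 10), (24, 24), (29, 35), (33, 18), (7, 38)}
π_{E, C} gives {(10, 20), (18, 33), (24, 24), (35, 29), (38, 7)}.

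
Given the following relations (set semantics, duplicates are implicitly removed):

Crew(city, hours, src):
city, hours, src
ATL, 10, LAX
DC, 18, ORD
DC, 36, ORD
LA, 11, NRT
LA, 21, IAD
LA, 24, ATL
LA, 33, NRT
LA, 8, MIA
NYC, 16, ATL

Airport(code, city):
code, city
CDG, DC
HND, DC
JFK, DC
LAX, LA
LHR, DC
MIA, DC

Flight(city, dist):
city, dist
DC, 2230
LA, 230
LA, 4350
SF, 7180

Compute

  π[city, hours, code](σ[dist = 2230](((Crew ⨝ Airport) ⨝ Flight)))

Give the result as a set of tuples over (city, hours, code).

{(DC, 18, CDG), (DC, 18, HND), (DC, 18, JFK), (DC, 18, LHR), (DC, 18, MIA), (DC, 36, CDG), (DC, 36, HND), (DC, 36, JFK), (DC, 36, LHR), (DC, 36, MIA)}

Joining Crew and Airport on city yields {(DC, 18, ORD, CDG), (DC, 18, ORD, HND), (DC, 18, ORD, JFK), (DC, 18, ORD, LHR), (DC, 18, ORD, MIA), (DC, 36, ORD, CDG), (DC, 36, ORD, HND), (DC, 36, ORD, JFK), (DC, 36, ORD, LHR), (DC, 36, ORD, MIA), (LA, 11, NRT, LAX), (LA, 21, IAD, LAX), (LA, 24, ATL, LAX), (LA, 33, NRT, LAX), (LA, 8, MIA, LAX)}.
Joining (Crew ⨝ Airport) and Flight on city yields {(DC, 18, ORD, CDG, 2230), (DC, 18, ORD, HND, 2230), (DC, 18, ORD, JFK, 2230), (DC, 18, ORD, LHR, 2230), (DC, 18, ORD, MIA, 2230), (DC, 36, ORD, CDG, 2230), (DC, 36, ORD, HND, 2230), (DC, 36, ORD, JFK, 2230), (DC, 36, ORD, LHR, 2230), (DC, 36, ORD, MIA, 2230), (LA, 11, NRT, LAX, 230), (LA, 11, NRT, LAX, 4350), (LA, 21, IAD, LAX, 230), (LA, 21, IAD, LAX, 4350), (LA, 24, ATL, LAX, 230), (LA, 24, ATL, LAX, 4350), (LA, 33, NRT, LAX, 230), (LA, 33, NRT, LAX, 4350), (LA, 8, MIA, LAX, 230), (LA, 8, MIA, LAX, 4350)}.
σ[dist = 2230]: keep tuples satisfying dist = 2230 → {(DC, 18, ORD, CDG, 2230), (DC, 18, ORD, HND, 2230), (DC, 18, ORD, JFK, 2230), (DC, 18, ORD, LHR, 2230), (DC, 18, ORD, MIA, 2230), (DC, 36, ORD, CDG, 2230), (DC, 36, ORD, HND, 2230), (DC, 36, ORD, JFK, 2230), (DC, 36, ORD, LHR, 2230), (DC, 36, ORD, MIA, 2230)}
Projecting to city, hours, code: {(DC, 18, CDG), (DC, 18, HND), (DC, 18, JFK), (DC, 18, LHR), (DC, 18, MIA), (DC, 36, CDG), (DC, 36, HND), (DC, 36, JFK), (DC, 36, LHR), (DC, 36, MIA)}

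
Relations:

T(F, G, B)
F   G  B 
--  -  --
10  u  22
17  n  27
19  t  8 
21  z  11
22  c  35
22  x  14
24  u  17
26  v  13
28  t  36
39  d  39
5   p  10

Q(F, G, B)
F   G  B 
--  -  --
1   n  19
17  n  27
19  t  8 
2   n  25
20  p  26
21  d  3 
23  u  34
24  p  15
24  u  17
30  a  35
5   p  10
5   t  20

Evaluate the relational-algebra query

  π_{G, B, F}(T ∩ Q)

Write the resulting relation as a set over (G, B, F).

Intersection: {(10, u, 22), (17, n, 27), (19, t, 8), (21, z, 11), (22, c, 35), (22, x, 14), (24, u, 17), (26, v, 13), (28, t, 36), (39, d, 39), (5, p, 10)} with {(1, n, 19), (17, n, 27), (19, t, 8), (2, n, 25), (20, p, 26), (21, d, 3), (23, u, 34), (24, p, 15), (24, u, 17), (30, a, 35), (5, p, 10), (5, t, 20)} → {(17, n, 27), (19, t, 8), (24, u, 17), (5, p, 10)}
Projecting to G, B, F: {(n, 27, 17), (p, 10, 5), (t, 8, 19), (u, 17, 24)}

{(n, 27, 17), (p, 10, 5), (t, 8, 19), (u, 17, 24)}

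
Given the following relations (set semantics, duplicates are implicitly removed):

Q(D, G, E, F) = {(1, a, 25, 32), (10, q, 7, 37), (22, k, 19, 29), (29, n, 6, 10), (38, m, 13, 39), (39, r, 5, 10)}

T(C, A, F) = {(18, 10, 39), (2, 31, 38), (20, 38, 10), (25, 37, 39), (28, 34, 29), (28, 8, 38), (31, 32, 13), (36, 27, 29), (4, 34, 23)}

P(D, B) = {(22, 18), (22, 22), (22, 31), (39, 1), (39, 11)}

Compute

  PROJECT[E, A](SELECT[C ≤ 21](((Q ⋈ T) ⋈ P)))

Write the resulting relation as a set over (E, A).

{(5, 38)}

Natural join on F: {(22, k, 19, 29, 28, 34), (22, k, 19, 29, 36, 27), (29, n, 6, 10, 20, 38), (38, m, 13, 39, 18, 10), (38, m, 13, 39, 25, 37), (39, r, 5, 10, 20, 38)}
Natural join on D: {(22, k, 19, 29, 28, 34, 18), (22, k, 19, 29, 28, 34, 22), (22, k, 19, 29, 28, 34, 31), (22, k, 19, 29, 36, 27, 18), (22, k, 19, 29, 36, 27, 22), (22, k, 19, 29, 36, 27, 31), (39, r, 5, 10, 20, 38, 1), (39, r, 5, 10, 20, 38, 11)}
Filtering on C ≤ 21 leaves {(39, r, 5, 10, 20, 38, 1), (39, r, 5, 10, 20, 38, 11)}.
π_{E, A} gives {(5, 38)} (1 duplicate(s) eliminated).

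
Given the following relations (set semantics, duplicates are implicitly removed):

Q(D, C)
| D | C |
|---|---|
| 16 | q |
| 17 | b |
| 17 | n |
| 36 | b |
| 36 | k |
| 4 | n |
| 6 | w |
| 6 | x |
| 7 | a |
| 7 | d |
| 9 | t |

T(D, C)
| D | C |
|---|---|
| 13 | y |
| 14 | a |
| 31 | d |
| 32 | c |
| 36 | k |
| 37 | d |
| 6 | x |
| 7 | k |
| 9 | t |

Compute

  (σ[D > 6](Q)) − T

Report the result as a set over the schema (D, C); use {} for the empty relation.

Selection D > 6: {(16, q), (17, b), (17, n), (36, b), (36, k), (7, a), (7, d), (9, t)}
Taking the difference: {(16, q), (17, b), (17, n), (36, b), (7, a), (7, d)}

{(16, q), (17, b), (17, n), (36, b), (7, a), (7, d)}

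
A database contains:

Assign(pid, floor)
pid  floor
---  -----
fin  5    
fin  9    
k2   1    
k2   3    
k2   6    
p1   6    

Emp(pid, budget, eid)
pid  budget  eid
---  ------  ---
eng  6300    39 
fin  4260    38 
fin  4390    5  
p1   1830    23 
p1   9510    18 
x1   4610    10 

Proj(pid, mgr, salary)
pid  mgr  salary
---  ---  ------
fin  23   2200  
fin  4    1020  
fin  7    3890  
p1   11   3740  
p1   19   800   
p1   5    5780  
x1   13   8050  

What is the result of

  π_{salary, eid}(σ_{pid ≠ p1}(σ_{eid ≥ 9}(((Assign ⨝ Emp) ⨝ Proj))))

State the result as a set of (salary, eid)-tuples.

Joining Assign and Emp on pid yields {(fin, 5, 4260, 38), (fin, 5, 4390, 5), (fin, 9, 4260, 38), (fin, 9, 4390, 5), (p1, 6, 1830, 23), (p1, 6, 9510, 18)}.
Joining (Assign ⨝ Emp) and Proj on pid yields {(fin, 5, 4260, 38, 23, 2200), (fin, 5, 4260, 38, 4, 1020), (fin, 5, 4260, 38, 7, 3890), (fin, 5, 4390, 5, 23, 2200), (fin, 5, 4390, 5, 4, 1020), (fin, 5, 4390, 5, 7, 3890), (fin, 9, 4260, 38, 23, 2200), (fin, 9, 4260, 38, 4, 1020), (fin, 9, 4260, 38, 7, 3890), (fin, 9, 4390, 5, 23, 2200), (fin, 9, 4390, 5, 4, 1020), (fin, 9, 4390, 5, 7, 3890), (p1, 6, 1830, 23, 11, 3740), (p1, 6, 1830, 23, 19, 800), (p1, 6, 1830, 23, 5, 5780), (p1, 6, 9510, 18, 11, 3740), (p1, 6, 9510, 18, 19, 800), (p1, 6, 9510, 18, 5, 5780)}.
σ[eid ≥ 9]: keep tuples satisfying eid ≥ 9 → {(fin, 5, 4260, 38, 23, 2200), (fin, 5, 4260, 38, 4, 1020), (fin, 5, 4260, 38, 7, 3890), (fin, 9, 4260, 38, 23, 2200), (fin, 9, 4260, 38, 4, 1020), (fin, 9, 4260, 38, 7, 3890), (p1, 6, 1830, 23, 11, 3740), (p1, 6, 1830, 23, 19, 800), (p1, 6, 1830, 23, 5, 5780), (p1, 6, 9510, 18, 11, 3740), (p1, 6, 9510, 18, 19, 800), (p1, 6, 9510, 18, 5, 5780)}
σ[pid ≠ p1]: keep tuples satisfying pid ≠ p1 → {(fin, 5, 4260, 38, 23, 2200), (fin, 5, 4260, 38, 4, 1020), (fin, 5, 4260, 38, 7, 3890), (fin, 9, 4260, 38, 23, 2200), (fin, 9, 4260, 38, 4, 1020), (fin, 9, 4260, 38, 7, 3890)}
Keep only column(s) salary, eid (3 duplicate(s) eliminated): {(1020, 38), (2200, 38), (3890, 38)}

{(1020, 38), (2200, 38), (3890, 38)}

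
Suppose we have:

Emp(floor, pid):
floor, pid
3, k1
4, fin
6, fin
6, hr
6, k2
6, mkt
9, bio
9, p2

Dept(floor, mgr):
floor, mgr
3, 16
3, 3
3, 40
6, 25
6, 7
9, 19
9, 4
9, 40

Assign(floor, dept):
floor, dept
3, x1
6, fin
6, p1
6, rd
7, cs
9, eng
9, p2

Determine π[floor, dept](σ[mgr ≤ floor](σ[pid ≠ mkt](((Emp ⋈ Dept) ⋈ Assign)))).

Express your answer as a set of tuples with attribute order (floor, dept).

{(3, x1), (9, eng), (9, p2)}

Natural join on floor: {(3, k1, 16), (3, k1, 3), (3, k1, 40), (6, fin, 25), (6, fin, 7), (6, hr, 25), (6, hr, 7), (6, k2, 25), (6, k2, 7), (6, mkt, 25), (6, mkt, 7), (9, bio, 19), (9, bio, 4), (9, bio, 40), (9, p2, 19), (9, p2, 4), (9, p2, 40)}
Natural join on floor: {(3, k1, 16, x1), (3, k1, 3, x1), (3, k1, 40, x1), (6, fin, 25, fin), (6, fin, 25, p1), (6, fin, 25, rd), (6, fin, 7, fin), (6, fin, 7, p1), (6, fin, 7, rd), (6, hr, 25, fin), (6, hr, 25, p1), (6, hr, 25, rd), (6, hr, 7, fin), (6, hr, 7, p1), (6, hr, 7, rd), (6, k2, 25, fin), (6, k2, 25, p1), (6, k2, 25, rd), (6, k2, 7, fin), (6, k2, 7, p1), (6, k2, 7, rd), (6, mkt, 25, fin), (6, mkt, 25, p1), (6, mkt, 25, rd), (6, mkt, 7, fin), (6, mkt, 7, p1), (6, mkt, 7, rd), (9, bio, 19, eng), (9, bio, 19, p2), (9, bio, 4, eng), (9, bio, 4, p2), (9, bio, 40, eng), (9, bio, 40, p2), (9, p2, 19, eng), (9, p2, 19, p2), (9, p2, 4, eng), (9, p2, 4, p2), (9, p2, 40, eng), (9, p2, 40, p2)}
σ[pid ≠ mkt]: keep tuples satisfying pid ≠ mkt → {(3, k1, 16, x1), (3, k1, 3, x1), (3, k1, 40, x1), (6, fin, 25, fin), (6, fin, 25, p1), (6, fin, 25, rd), (6, fin, 7, fin), (6, fin, 7, p1), (6, fin, 7, rd), (6, hr, 25, fin), (6, hr, 25, p1), (6, hr, 25, rd), (6, hr, 7, fin), (6, hr, 7, p1), (6, hr, 7, rd), (6, k2, 25, fin), (6, k2, 25, p1), (6, k2, 25, rd), (6, k2, 7, fin), (6, k2, 7, p1), (6, k2, 7, rd), (9, bio, 19, eng), (9, bio, 19, p2), (9, bio, 4, eng), (9, bio, 4, p2), (9, bio, 40, eng), (9, bio, 40, p2), (9, p2, 19, eng), (9, p2, 19, p2), (9, p2, 4, eng), (9, p2, 4, p2), (9, p2, 40, eng), (9, p2, 40, p2)}
σ[mgr ≤ floor]: keep tuples satisfying mgr ≤ floor → {(3, k1, 3, x1), (9, bio, 4, eng), (9, bio, 4, p2), (9, p2, 4, eng), (9, p2, 4, p2)}
Keep only column(s) floor, dept (2 duplicate(s) eliminated): {(3, x1), (9, eng), (9, p2)}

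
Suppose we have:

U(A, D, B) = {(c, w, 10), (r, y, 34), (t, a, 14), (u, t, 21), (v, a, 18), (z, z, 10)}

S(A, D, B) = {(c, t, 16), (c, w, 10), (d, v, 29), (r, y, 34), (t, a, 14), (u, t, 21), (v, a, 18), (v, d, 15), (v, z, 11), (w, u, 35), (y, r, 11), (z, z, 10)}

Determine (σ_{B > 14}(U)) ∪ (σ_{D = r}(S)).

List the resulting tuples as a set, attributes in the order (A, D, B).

{(r, y, 34), (u, t, 21), (v, a, 18), (y, r, 11)}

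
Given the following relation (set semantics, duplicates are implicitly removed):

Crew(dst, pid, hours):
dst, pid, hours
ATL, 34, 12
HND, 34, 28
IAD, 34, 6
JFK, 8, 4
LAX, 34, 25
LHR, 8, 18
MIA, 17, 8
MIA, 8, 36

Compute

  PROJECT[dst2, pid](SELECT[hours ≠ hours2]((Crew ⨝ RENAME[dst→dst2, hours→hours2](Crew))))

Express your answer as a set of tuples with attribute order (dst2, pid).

{(ATL, 34), (HND, 34), (IAD, 34), (JFK, 8), (LAX, 34), (LHR, 8), (MIA, 8)}

ρ[dst→dst2, hours→hours2]: schema becomes (dst2, pid, hours2); tuples unchanged.
Natural join on pid: {(ATL, 34, 12, ATL, 12), (ATL, 34, 12, HND, 28), (ATL, 34, 12, IAD, 6), (ATL, 34, 12, LAX, 25), (HND, 34, 28, ATL, 12), (HND, 34, 28, HND, 28), (HND, 34, 28, IAD, 6), (HND, 34, 28, LAX, 25), (IAD, 34, 6, ATL, 12), (IAD, 34, 6, HND, 28), (IAD, 34, 6, IAD, 6), (IAD, 34, 6, LAX, 25), (JFK, 8, 4, JFK, 4), (JFK, 8, 4, LHR, 18), (JFK, 8, 4, MIA, 36), (LAX, 34, 25, ATL, 12), (LAX, 34, 25, HND, 28), (LAX, 34, 25, IAD, 6), (LAX, 34, 25, LAX, 25), (LHR, 8, 18, JFK, 4), (LHR, 8, 18, LHR, 18), (LHR, 8, 18, MIA, 36), (MIA, 17, 8, MIA, 8), (MIA, 8, 36, JFK, 4), (MIA, 8, 36, LHR, 18), (MIA, 8, 36, MIA, 36)}
σ[hours ≠ hours2]: keep tuples satisfying hours ≠ hours2 → {(ATL, 34, 12, HND, 28), (ATL, 34, 12, IAD, 6), (ATL, 34, 12, LAX, 25), (HND, 34, 28, ATL, 12), (HND, 34, 28, IAD, 6), (HND, 34, 28, LAX, 25), (IAD, 34, 6, ATL, 12), (IAD, 34, 6, HND, 28), (IAD, 34, 6, LAX, 25), (JFK, 8, 4, LHR, 18), (JFK, 8, 4, MIA, 36), (LAX, 34, 25, ATL, 12), (LAX, 34, 25, HND, 28), (LAX, 34, 25, IAD, 6), (LHR, 8, 18, JFK, 4), (LHR, 8, 18, MIA, 36), (MIA, 8, 36, JFK, 4), (MIA, 8, 36, LHR, 18)}
Projecting to dst2, pid (11 duplicate(s) eliminated): {(ATL, 34), (HND, 34), (IAD, 34), (JFK, 8), (LAX, 34), (LHR, 8), (MIA, 8)}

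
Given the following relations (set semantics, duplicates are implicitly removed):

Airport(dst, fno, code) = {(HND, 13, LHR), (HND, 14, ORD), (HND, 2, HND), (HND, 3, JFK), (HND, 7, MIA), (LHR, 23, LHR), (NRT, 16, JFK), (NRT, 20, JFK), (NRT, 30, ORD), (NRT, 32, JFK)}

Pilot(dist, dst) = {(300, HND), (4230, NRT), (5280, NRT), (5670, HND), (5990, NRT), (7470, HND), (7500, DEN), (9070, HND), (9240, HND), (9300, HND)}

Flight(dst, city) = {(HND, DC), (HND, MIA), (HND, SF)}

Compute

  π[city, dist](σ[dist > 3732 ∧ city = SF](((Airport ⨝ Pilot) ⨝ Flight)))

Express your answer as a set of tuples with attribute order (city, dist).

Joining Airport and Pilot on dst yields {(HND, 13, LHR, 300), (HND, 13, LHR, 5670), (HND, 13, LHR, 7470), (HND, 13, LHR, 9070), (HND, 13, LHR, 9240), (HND, 13, LHR, 9300), (HND, 14, ORD, 300), (HND, 14, ORD, 5670), (HND, 14, ORD, 7470), (HND, 14, ORD, 9070), (HND, 14, ORD, 9240), (HND, 14, ORD, 9300), (HND, 2, HND, 300), (HND, 2, HND, 5670), (HND, 2, HND, 7470), (HND, 2, HND, 9070), (HND, 2, HND, 9240), (HND, 2, HND, 9300), (HND, 3, JFK, 300), (HND, 3, JFK, 5670), (HND, 3, JFK, 7470), (HND, 3, JFK, 9070), (HND, 3, JFK, 9240), (HND, 3, JFK, 9300), (HND, 7, MIA, 300), (HND, 7, MIA, 5670), (HND, 7, MIA, 7470), (HND, 7, MIA, 9070), (HND, 7, MIA, 9240), (HND, 7, MIA, 9300), (NRT, 16, JFK, 4230), (NRT, 16, JFK, 5280), (NRT, 16, JFK, 5990), (NRT, 20, JFK, 4230), (NRT, 20, JFK, 5280), (NRT, 20, JFK, 5990), (NRT, 30, ORD, 4230), (NRT, 30, ORD, 5280), (NRT, 30, ORD, 5990), (NRT, 32, JFK, 4230), (NRT, 32, JFK, 5280), (NRT, 32, JFK, 5990)}.
Joining (Airport ⨝ Pilot) and Flight on dst yields {(HND, 13, LHR, 300, DC), (HND, 13, LHR, 300, MIA), (HND, 13, LHR, 300, SF), (HND, 13, LHR, 5670, DC), (HND, 13, LHR, 5670, MIA), (HND, 13, LHR, 5670, SF), (HND, 13, LHR, 7470, DC), (HND, 13, LHR, 7470, MIA), (HND, 13, LHR, 7470, SF), (HND, 13, LHR, 9070, DC), (HND, 13, LHR, 9070, MIA), (HND, 13, LHR, 9070, SF), (HND, 13, LHR, 9240, DC), (HND, 13, LHR, 9240, MIA), (HND, 13, LHR, 9240, SF), (HND, 13, LHR, 9300, DC), (HND, 13, LHR, 9300, MIA), (HND, 13, LHR, 9300, SF), (HND, 14, ORD, 300, DC), (HND, 14, ORD, 300, MIA), (HND, 14, ORD, 300, SF), (HND, 14, ORD, 5670, DC), (HND, 14, ORD, 5670, MIA), (HND, 14, ORD, 5670, SF), (HND, 14, ORD, 7470, DC), (HND, 14, ORD, 7470, MIA), (HND, 14, ORD, 7470, SF), (HND, 14, ORD, 9070, DC), (HND, 14, ORD, 9070, MIA), (HND, 14, ORD, 9070, SF), (HND, 14, ORD, 9240, DC), (HND, 14, ORD, 9240, MIA), (HND, 14, ORD, 9240, SF), (HND, 14, ORD, 9300, DC), (HND, 14, ORD, 9300, MIA), (HND, 14, ORD, 9300, SF), (HND, 2, HND, 300, DC), (HND, 2, HND, 300, MIA), (HND, 2, HND, 300, SF), (HND, 2, HND, 5670, DC), (HND, 2, HND, 5670, MIA), (HND, 2, HND, 5670, SF), (HND, 2, HND, 7470, DC), (HND, 2, HND, 7470, MIA), (HND, 2, HND, 7470, SF), (HND, 2, HND, 9070, DC), (HND, 2, HND, 9070, MIA), (HND, 2, HND, 9070, SF), (HND, 2, HND, 9240, DC), (HND, 2, HND, 9240, MIA), (HND, 2, HND, 9240, SF), (HND, 2, HND, 9300, DC), (HND, 2, HND, 9300, MIA), (HND, 2, HND, 9300, SF), (HND, 3, JFK, 300, DC), (HND, 3, JFK, 300, MIA), (HND, 3, JFK, 300, SF), (HND, 3, JFK, 5670, DC), (HND, 3, JFK, 5670, MIA), (HND, 3, JFK, 5670, SF), (HND, 3, JFK, 7470, DC), (HND, 3, JFK, 7470, MIA), (HND, 3, JFK, 7470, SF), (HND, 3, JFK, 9070, DC), (HND, 3, JFK, 9070, MIA), (HND, 3, JFK, 9070, SF), (HND, 3, JFK, 9240, DC), (HND, 3, JFK, 9240, MIA), (HND, 3, JFK, 9240, SF), (HND, 3, JFK, 9300, DC), (HND, 3, JFK, 9300, MIA), (HND, 3, JFK, 9300, SF), (HND, 7, MIA, 300, DC), (HND, 7, MIA, 300, MIA), (HND, 7, MIA, 300, SF), (HND, 7, MIA, 5670, DC), (HND, 7, MIA, 5670, MIA), (HND, 7, MIA, 5670, SF), (HND, 7, MIA, 7470, DC), (HND, 7, MIA, 7470, MIA), (HND, 7, MIA, 7470, SF), (HND, 7, MIA, 9070, DC), (HND, 7, MIA, 9070, MIA), (HND, 7, MIA, 9070, SF), (HND, 7, MIA, 9240, DC), (HND, 7, MIA, 9240, MIA), (HND, 7, MIA, 9240, SF), (HND, 7, MIA, 9300, DC), (HND, 7, MIA, 9300, MIA), (HND, 7, MIA, 9300, SF)}.
Filtering on dist > 3732 ∧ city = SF leaves {(HND, 13, LHR, 5670, SF), (HND, 13, LHR, 7470, SF), (HND, 13, LHR, 9070, SF), (HND, 13, LHR, 9240, SF), (HND, 13, LHR, 9300, SF), (HND, 14, ORD, 5670, SF), (HND, 14, ORD, 7470, SF), (HND, 14, ORD, 9070, SF), (HND, 14, ORD, 9240, SF), (HND, 14, ORD, 9300, SF), (HND, 2, HND, 5670, SF), (HND, 2, HND, 7470, SF), (HND, 2, HND, 9070, SF), (HND, 2, HND, 9240, SF), (HND, 2, HND, 9300, SF), (HND, 3, JFK, 5670, SF), (HND, 3, JFK, 7470, SF), (HND, 3, JFK, 9070, SF), (HND, 3, JFK, 9240, SF), (HND, 3, JFK, 9300, SF), (HND, 7, MIA, 5670, SF), (HND, 7, MIA, 7470, SF), (HND, 7, MIA, 9070, SF), (HND, 7, MIA, 9240, SF), (HND, 7, MIA, 9300, SF)}.
Keep only column(s) city, dist (20 duplicate(s) eliminated): {(SF, 5670), (SF, 7470), (SF, 9070), (SF, 9240), (SF, 9300)}

{(SF, 5670), (SF, 7470), (SF, 9070), (SF, 9240), (SF, 9300)}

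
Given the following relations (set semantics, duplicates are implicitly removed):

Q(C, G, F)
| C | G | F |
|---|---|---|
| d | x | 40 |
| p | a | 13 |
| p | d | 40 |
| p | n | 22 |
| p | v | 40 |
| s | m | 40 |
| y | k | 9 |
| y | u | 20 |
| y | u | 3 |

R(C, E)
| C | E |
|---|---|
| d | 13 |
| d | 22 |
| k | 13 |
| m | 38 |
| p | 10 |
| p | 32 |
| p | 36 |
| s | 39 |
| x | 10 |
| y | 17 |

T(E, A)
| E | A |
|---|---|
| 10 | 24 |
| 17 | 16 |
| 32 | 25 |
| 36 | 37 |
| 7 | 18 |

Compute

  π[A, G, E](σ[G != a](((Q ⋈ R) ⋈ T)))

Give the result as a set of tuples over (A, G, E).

Natural join on C: {(d, x, 40, 13), (d, x, 40, 22), (p, a, 13, 10), (p, a, 13, 32), (p, a, 13, 36), (p, d, 40, 10), (p, d, 40, 32), (p, d, 40, 36), (p, n, 22, 10), (p, n, 22, 32), (p, n, 22, 36), (p, v, 40, 10), (p, v, 40, 32), (p, v, 40, 36), (s, m, 40, 39), (y, k, 9, 17), (y, u, 20, 17), (y, u, 3, 17)}
Natural join on E: {(p, a, 13, 10, 24), (p, a, 13, 32, 25), (p, a, 13, 36, 37), (p, d, 40, 10, 24), (p, d, 40, 32, 25), (p, d, 40, 36, 37), (p, n, 22, 10, 24), (p, n, 22, 32, 25), (p, n, 22, 36, 37), (p, v, 40, 10, 24), (p, v, 40, 32, 25), (p, v, 40, 36, 37), (y, k, 9, 17, 16), (y, u, 20, 17, 16), (y, u, 3, 17, 16)}
σ[G != a]: keep tuples satisfying G != a → {(p, d, 40, 10, 24), (p, d, 40, 32, 25), (p, d, 40, 36, 37), (p, n, 22, 10, 24), (p, n, 22, 32, 25), (p, n, 22, 36, 37), (p, v, 40, 10, 24), (p, v, 40, 32, 25), (p, v, 40, 36, 37), (y, k, 9, 17, 16), (y, u, 20, 17, 16), (y, u, 3, 17, 16)}
Keep only column(s) A, G, E (1 duplicate(s) eliminated): {(16, k, 17), (16, u, 17), (24, d, 10), (24, n, 10), (24, v, 10), (25, d, 32), (25, n, 32), (25, v, 32), (37, d, 36), (37, n, 36), (37, v, 36)}

{(16, k, 17), (16, u, 17), (24, d, 10), (24, n, 10), (24, v, 10), (25, d, 32), (25, n, 32), (25, v, 32), (37, d, 36), (37, n, 36), (37, v, 36)}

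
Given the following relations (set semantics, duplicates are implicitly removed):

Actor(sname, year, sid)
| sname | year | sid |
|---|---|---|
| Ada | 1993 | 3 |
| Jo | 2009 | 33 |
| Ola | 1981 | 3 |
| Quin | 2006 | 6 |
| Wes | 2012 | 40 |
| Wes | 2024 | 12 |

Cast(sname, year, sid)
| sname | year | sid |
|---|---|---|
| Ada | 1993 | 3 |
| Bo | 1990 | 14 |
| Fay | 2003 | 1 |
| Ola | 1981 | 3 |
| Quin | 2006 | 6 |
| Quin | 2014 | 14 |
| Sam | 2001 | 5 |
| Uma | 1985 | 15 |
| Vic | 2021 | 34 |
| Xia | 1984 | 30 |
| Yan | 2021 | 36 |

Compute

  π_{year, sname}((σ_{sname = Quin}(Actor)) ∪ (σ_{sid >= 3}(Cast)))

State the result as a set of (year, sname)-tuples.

{(1981, Ola), (1984, Xia), (1985, Uma), (1990, Bo), (1993, Ada), (2001, Sam), (2006, Quin), (2014, Quin), (2021, Vic), (2021, Yan)}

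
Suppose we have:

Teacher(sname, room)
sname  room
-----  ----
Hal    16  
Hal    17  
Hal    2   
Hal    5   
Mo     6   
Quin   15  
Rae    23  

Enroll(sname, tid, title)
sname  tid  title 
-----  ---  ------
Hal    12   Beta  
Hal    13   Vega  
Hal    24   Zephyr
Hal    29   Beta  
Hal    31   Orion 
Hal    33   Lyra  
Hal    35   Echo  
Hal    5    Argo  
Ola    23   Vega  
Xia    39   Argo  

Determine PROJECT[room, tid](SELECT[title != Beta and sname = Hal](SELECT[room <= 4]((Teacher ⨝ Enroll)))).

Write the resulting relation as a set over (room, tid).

{(2, 13), (2, 24), (2, 31), (2, 33), (2, 35), (2, 5)}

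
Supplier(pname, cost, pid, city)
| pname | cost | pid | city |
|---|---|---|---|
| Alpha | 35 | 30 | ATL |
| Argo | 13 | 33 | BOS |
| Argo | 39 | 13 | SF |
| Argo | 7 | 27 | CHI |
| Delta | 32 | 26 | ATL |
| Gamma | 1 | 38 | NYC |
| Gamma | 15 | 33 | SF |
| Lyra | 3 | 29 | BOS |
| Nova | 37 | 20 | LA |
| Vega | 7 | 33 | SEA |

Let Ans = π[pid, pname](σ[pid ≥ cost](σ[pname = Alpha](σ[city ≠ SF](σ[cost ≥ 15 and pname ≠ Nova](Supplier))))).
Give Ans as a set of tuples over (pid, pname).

Apply σ_{cost ≥ 15 and pname ≠ Nova}; surviving tuples: {(Alpha, 35, 30, ATL), (Argo, 39, 13, SF), (Delta, 32, 26, ATL), (Gamma, 15, 33, SF)}
Apply σ_{city ≠ SF}; surviving tuples: {(Alpha, 35, 30, ATL), (Delta, 32, 26, ATL)}
Apply σ_{pname = Alpha}; surviving tuples: {(Alpha, 35, 30, ATL)}
Apply σ_{pid ≥ cost}; surviving tuples: {}
Projecting to pid, pname: {}

{}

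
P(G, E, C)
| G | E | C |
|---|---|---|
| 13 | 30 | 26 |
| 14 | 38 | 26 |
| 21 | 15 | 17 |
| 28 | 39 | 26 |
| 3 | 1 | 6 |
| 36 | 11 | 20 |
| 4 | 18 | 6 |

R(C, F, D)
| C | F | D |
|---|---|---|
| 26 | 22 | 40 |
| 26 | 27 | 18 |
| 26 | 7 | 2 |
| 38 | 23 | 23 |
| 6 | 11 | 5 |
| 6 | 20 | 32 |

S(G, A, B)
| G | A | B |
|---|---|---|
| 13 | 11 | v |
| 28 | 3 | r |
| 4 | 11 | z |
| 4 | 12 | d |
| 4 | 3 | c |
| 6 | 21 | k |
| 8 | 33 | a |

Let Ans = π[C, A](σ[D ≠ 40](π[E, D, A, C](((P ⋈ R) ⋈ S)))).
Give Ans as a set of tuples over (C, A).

{(26, 11), (26, 3), (6, 11), (6, 12), (6, 3)}

Natural join on C: {(13, 30, 26, 22, 40), (13, 30, 26, 27, 18), (13, 30, 26, 7, 2), (14, 38, 26, 22, 40), (14, 38, 26, 27, 18), (14, 38, 26, 7, 2), (28, 39, 26, 22, 40), (28, 39, 26, 27, 18), (28, 39, 26, 7, 2), (3, 1, 6, 11, 5), (3, 1, 6, 20, 32), (4, 18, 6, 11, 5), (4, 18, 6, 20, 32)}
Natural join on G: {(13, 30, 26, 22, 40, 11, v), (13, 30, 26, 27, 18, 11, v), (13, 30, 26, 7, 2, 11, v), (28, 39, 26, 22, 40, 3, r), (28, 39, 26, 27, 18, 3, r), (28, 39, 26, 7, 2, 3, r), (4, 18, 6, 11, 5, 11, z), (4, 18, 6, 11, 5, 12, d), (4, 18, 6, 11, 5, 3, c), (4, 18, 6, 20, 32, 11, z), (4, 18, 6, 20, 32, 12, d), (4, 18, 6, 20, 32, 3, c)}
π[E, D, A, C]: project onto (E, D, A, C) → {(18, 32, 11, 6), (18, 32, 12, 6), (18, 32, 3, 6), (18, 5, 11, 6), (18, 5, 12, 6), (18, 5, 3, 6), (30, 18, 11, 26), (30, 2, 11, 26), (30, 40, 11, 26), (39, 18, 3, 26), (39, 2, 3, 26), (39, 40, 3, 26)}
σ[D ≠ 40]: keep tuples satisfying D ≠ 40 → {(18, 32, 11, 6), (18, 32, 12, 6), (18, 32, 3, 6), (18, 5, 11, 6), (18, 5, 12, 6), (18, 5, 3, 6), (30, 18, 11, 26), (30, 2, 11, 26), (39, 18, 3, 26), (39, 2, 3, 26)}
π[C, A]: project onto (C, A) (5 duplicate(s) eliminated) → {(26, 11), (26, 3), (6, 11), (6, 12), (6, 3)}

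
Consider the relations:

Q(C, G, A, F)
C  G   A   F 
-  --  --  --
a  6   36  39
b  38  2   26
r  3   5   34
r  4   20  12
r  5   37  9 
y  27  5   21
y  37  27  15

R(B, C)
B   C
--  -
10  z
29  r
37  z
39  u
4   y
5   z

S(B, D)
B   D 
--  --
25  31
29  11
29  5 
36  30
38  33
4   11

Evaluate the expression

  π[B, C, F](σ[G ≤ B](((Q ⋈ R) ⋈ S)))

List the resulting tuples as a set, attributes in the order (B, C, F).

{(29, r, 12), (29, r, 34), (29, r, 9)}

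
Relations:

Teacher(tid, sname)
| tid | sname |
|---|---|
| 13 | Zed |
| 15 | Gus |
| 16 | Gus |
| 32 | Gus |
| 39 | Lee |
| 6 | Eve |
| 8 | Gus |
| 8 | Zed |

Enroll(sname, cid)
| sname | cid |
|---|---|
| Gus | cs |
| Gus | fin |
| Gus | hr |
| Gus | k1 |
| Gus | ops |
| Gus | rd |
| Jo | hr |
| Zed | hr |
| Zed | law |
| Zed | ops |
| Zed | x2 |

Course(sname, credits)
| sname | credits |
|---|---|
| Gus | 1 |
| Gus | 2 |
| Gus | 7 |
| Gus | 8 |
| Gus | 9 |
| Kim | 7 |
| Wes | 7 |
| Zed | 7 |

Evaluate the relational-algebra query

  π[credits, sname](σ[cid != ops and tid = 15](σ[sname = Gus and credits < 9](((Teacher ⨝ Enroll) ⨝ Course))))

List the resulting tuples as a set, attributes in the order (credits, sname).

{(1, Gus), (2, Gus), (7, Gus), (8, Gus)}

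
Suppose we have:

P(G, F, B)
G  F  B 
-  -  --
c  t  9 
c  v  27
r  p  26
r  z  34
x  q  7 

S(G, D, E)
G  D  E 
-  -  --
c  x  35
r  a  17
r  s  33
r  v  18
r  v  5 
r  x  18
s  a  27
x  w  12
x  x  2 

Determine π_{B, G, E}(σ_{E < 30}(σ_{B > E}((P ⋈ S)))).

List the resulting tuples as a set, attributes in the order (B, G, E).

Natural join on G: {(c, t, 9, x, 35), (c, v, 27, x, 35), (r, p, 26, a, 17), (r, p, 26, s, 33), (r, p, 26, v, 18), (r, p, 26, v, 5), (r, p, 26, x, 18), (r, z, 34, a, 17), (r, z, 34, s, 33), (r, z, 34, v, 18), (r, z, 34, v, 5), (r, z, 34, x, 18), (x, q, 7, w, 12), (x, q, 7, x, 2)}
Selection B > E: {(r, p, 26, a, 17), (r, p, 26, v, 18), (r, p, 26, v, 5), (r, p, 26, x, 18), (r, z, 34, a, 17), (r, z, 34, s, 33), (r, z, 34, v, 18), (r, z, 34, v, 5), (r, z, 34, x, 18), (x, q, 7, x, 2)}
Selection E < 30: {(r, p, 26, a, 17), (r, p, 26, v, 18), (r, p, 26, v, 5), (r, p, 26, x, 18), (r, z, 34, a, 17), (r, z, 34, v, 18), (r, z, 34, v, 5), (r, z, 34, x, 18), (x, q, 7, x, 2)}
π_{B, G, E} gives {(26, r, 17), (26, r, 18), (26, r, 5), (34, r, 17), (34, r, 18), (34, r, 5), (7, x, 2)} (2 duplicate(s) eliminated).

{(26, r, 17), (26, r, 18), (26, r, 5), (34, r, 17), (34, r, 18), (34, r, 5), (7, x, 2)}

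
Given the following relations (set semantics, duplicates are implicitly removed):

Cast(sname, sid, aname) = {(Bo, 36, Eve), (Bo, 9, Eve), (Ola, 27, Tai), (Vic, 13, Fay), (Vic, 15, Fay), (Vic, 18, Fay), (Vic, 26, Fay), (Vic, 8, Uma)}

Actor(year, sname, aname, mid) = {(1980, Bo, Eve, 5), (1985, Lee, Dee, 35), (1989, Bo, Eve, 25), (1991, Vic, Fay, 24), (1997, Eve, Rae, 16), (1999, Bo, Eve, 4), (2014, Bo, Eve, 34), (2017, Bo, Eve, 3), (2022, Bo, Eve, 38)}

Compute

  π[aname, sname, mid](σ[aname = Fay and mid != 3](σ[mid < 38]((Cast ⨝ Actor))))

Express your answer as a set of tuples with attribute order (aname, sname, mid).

{(Fay, Vic, 24)}

Joining Cast and Actor on sname, aname yields {(Bo, 36, Eve, 1980, 5), (Bo, 36, Eve, 1989, 25), (Bo, 36, Eve, 1999, 4), (Bo, 36, Eve, 2014, 34), (Bo, 36, Eve, 2017, 3), (Bo, 36, Eve, 2022, 38), (Bo, 9, Eve, 1980, 5), (Bo, 9, Eve, 1989, 25), (Bo, 9, Eve, 1999, 4), (Bo, 9, Eve, 2014, 34), (Bo, 9, Eve, 2017, 3), (Bo, 9, Eve, 2022, 38), (Vic, 13, Fay, 1991, 24), (Vic, 15, Fay, 1991, 24), (Vic, 18, Fay, 1991, 24), (Vic, 26, Fay, 1991, 24)}.
Selection mid < 38: {(Bo, 36, Eve, 1980, 5), (Bo, 36, Eve, 1989, 25), (Bo, 36, Eve, 1999, 4), (Bo, 36, Eve, 2014, 34), (Bo, 36, Eve, 2017, 3), (Bo, 9, Eve, 1980, 5), (Bo, 9, Eve, 1989, 25), (Bo, 9, Eve, 1999, 4), (Bo, 9, Eve, 2014, 34), (Bo, 9, Eve, 2017, 3), (Vic, 13, Fay, 1991, 24), (Vic, 15, Fay, 1991, 24), (Vic, 18, Fay, 1991, 24), (Vic, 26, Fay, 1991, 24)}
Selection aname = Fay and mid != 3: {(Vic, 13, Fay, 1991, 24), (Vic, 15, Fay, 1991, 24), (Vic, 18, Fay, 1991, 24), (Vic, 26, Fay, 1991, 24)}
π_{aname, sname, mid} gives {(Fay, Vic, 24)} (3 duplicate(s) eliminated).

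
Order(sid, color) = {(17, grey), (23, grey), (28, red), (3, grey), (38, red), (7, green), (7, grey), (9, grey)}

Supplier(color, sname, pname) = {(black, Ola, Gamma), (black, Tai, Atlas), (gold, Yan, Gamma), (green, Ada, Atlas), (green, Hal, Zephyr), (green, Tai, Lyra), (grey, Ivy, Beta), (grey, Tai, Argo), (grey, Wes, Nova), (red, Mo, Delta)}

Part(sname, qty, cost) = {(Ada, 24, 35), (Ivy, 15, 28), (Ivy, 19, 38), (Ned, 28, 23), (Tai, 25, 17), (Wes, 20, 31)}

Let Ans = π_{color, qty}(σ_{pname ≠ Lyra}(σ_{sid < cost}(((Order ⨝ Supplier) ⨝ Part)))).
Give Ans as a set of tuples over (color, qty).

Order ⋈ Supplier (natural join on color): {(17, grey, Ivy, Beta), (17, grey, Tai, Argo), (17, grey, Wes, Nova), (23, grey, Ivy, Beta), (23, grey, Tai, Argo), (23, grey, Wes, Nova), (28, red, Mo, Delta), (3, grey, Ivy, Beta), (3, grey, Tai, Argo), (3, grey, Wes, Nova), (38, red, Mo, Delta), (7, green, Ada, Atlas), (7, green, Hal, Zephyr), (7, green, Tai, Lyra), (7, grey, Ivy, Beta), (7, grey, Tai, Argo), (7, grey, Wes, Nova), (9, grey, Ivy, Beta), (9, grey, Tai, Argo), (9, grey, Wes, Nova)}
(Order ⨝ Supplier) ⋈ Part (natural join on sname): {(17, grey, Ivy, Beta, 15, 28), (17, grey, Ivy, Beta, 19, 38), (17, grey, Tai, Argo, 25, 17), (17, grey, Wes, Nova, 20, 31), (23, grey, Ivy, Beta, 15, 28), (23, grey, Ivy, Beta, 19, 38), (23, grey, Tai, Argo, 25, 17), (23, grey, Wes, Nova, 20, 31), (3, grey, Ivy, Beta, 15, 28), (3, grey, Ivy, Beta, 19, 38), (3, grey, Tai, Argo, 25, 17), (3, grey, Wes, Nova, 20, 31), (7, green, Ada, Atlas, 24, 35), (7, green, Tai, Lyra, 25, 17), (7, grey, Ivy, Beta, 15, 28), (7, grey, Ivy, Beta, 19, 38), (7, grey, Tai, Argo, 25, 17), (7, grey, Wes, Nova, 20, 31), (9, grey, Ivy, Beta, 15, 28), (9, grey, Ivy, Beta, 19, 38), (9, grey, Tai, Argo, 25, 17), (9, grey, Wes, Nova, 20, 31)}
Selection sid < cost: {(17, grey, Ivy, Beta, 15, 28), (17, grey, Ivy, Beta, 19, 38), (17, grey, Wes, Nova, 20, 31), (23, grey, Ivy, Beta, 15, 28), (23, grey, Ivy, Beta, 19, 38), (23, grey, Wes, Nova, 20, 31), (3, grey, Ivy, Beta, 15, 28), (3, grey, Ivy, Beta, 19, 38), (3, grey, Tai, Argo, 25, 17), (3, grey, Wes, Nova, 20, 31), (7, green, Ada, Atlas, 24, 35), (7, green, Tai, Lyra, 25, 17), (7, grey, Ivy, Beta, 15, 28), (7, grey, Ivy, Beta, 19, 38), (7, grey, Tai, Argo, 25, 17), (7, grey, Wes, Nova, 20, 31), (9, grey, Ivy, Beta, 15, 28), (9, grey, Ivy, Beta, 19, 38), (9, grey, Tai, Argo, 25, 17), (9, grey, Wes, Nova, 20, 31)}
Selection pname ≠ Lyra: {(17, grey, Ivy, Beta, 15, 28), (17, grey, Ivy, Beta, 19, 38), (17, grey, Wes, Nova, 20, 31), (23, grey, Ivy, Beta, 15, 28), (23, grey, Ivy, Beta, 19, 38), (23, grey, Wes, Nova, 20, 31), (3, grey, Ivy, Beta, 15, 28), (3, grey, Ivy, Beta, 19, 38), (3, grey, Tai, Argo, 25, 17), (3, grey, Wes, Nova, 20, 31), (7, green, Ada, Atlas, 24, 35), (7, grey, Ivy, Beta, 15, 28), (7, grey, Ivy, Beta, 19, 38), (7, grey, Tai, Argo, 25, 17), (7, grey, Wes, Nova, 20, 31), (9, grey, Ivy, Beta, 15, 28), (9, grey, Ivy, Beta, 19, 38), (9, grey, Tai, Argo, 25, 17), (9, grey, Wes, Nova, 20, 31)}
π_{color, qty} gives {(green, 24), (grey, 15), (grey, 19), (grey, 20), (grey, 25)} (14 duplicate(s) eliminated).

{(green, 24), (grey, 15), (grey, 19), (grey, 20), (grey, 25)}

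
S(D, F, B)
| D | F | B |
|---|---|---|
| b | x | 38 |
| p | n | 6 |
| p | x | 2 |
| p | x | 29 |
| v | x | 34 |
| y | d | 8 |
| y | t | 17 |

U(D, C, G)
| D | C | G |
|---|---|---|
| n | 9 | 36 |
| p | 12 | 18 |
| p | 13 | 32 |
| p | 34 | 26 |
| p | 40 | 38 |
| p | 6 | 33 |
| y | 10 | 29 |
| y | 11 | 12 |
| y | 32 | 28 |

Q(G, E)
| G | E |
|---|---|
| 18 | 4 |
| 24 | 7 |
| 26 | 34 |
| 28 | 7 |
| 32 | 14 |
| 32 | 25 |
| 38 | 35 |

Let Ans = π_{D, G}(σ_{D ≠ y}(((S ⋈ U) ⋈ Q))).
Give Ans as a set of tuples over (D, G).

S ⋈ U (natural join on D): {(p, n, 6, 12, 18), (p, n, 6, 13, 32), (p, n, 6, 34, 26), (p, n, 6, 40, 38), (p, n, 6, 6, 33), (p, x, 2, 12, 18), (p, x, 2, 13, 32), (p, x, 2, 34, 26), (p, x, 2, 40, 38), (p, x, 2, 6, 33), (p, x, 29, 12, 18), (p, x, 29, 13, 32), (p, x, 29, 34, 26), (p, x, 29, 40, 38), (p, x, 29, 6, 33), (y, d, 8, 10, 29), (y, d, 8, 11, 12), (y, d, 8, 32, 28), (y, t, 17, 10, 29), (y, t, 17, 11, 12), (y, t, 17, 32, 28)}
(S ⋈ U) ⋈ Q (natural join on G): {(p, n, 6, 12, 18, 4), (p, n, 6, 13, 32, 14), (p, n, 6, 13, 32, 25), (p, n, 6, 34, 26, 34), (p, n, 6, 40, 38, 35), (p, x, 2, 12, 18, 4), (p, x, 2, 13, 32, 14), (p, x, 2, 13, 32, 25), (p, x, 2, 34, 26, 34), (p, x, 2, 40, 38, 35), (p, x, 29, 12, 18, 4), (p, x, 29, 13, 32, 14), (p, x, 29, 13, 32, 25), (p, x, 29, 34, 26, 34), (p, x, 29, 40, 38, 35), (y, d, 8, 32, 28, 7), (y, t, 17, 32, 28, 7)}
σ[D ≠ y]: keep tuples satisfying D ≠ y → {(p, n, 6, 12, 18, 4), (p, n, 6, 13, 32, 14), (p, n, 6, 13, 32, 25), (p, n, 6, 34, 26, 34), (p, n, 6, 40, 38, 35), (p, x, 2, 12, 18, 4), (p, x, 2, 13, 32, 14), (p, x, 2, 13, 32, 25), (p, x, 2, 34, 26, 34), (p, x, 2, 40, 38, 35), (p, x, 29, 12, 18, 4), (p, x, 29, 13, 32, 14), (p, x, 29, 13, 32, 25), (p, x, 29, 34, 26, 34), (p, x, 29, 40, 38, 35)}
π[D, G]: project onto (D, G) (11 duplicate(s) eliminated) → {(p, 18), (p, 26), (p, 32), (p, 38)}

{(p, 18), (p, 26), (p, 32), (p, 38)}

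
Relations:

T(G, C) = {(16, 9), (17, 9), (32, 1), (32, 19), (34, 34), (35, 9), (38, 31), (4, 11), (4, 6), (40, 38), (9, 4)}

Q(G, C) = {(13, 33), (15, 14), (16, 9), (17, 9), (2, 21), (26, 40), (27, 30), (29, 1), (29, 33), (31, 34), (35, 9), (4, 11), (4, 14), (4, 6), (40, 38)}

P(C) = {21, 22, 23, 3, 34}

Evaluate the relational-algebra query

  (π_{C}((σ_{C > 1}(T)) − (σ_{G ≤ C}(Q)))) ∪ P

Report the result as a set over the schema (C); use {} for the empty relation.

Selection C > 1: {(16, 9), (17, 9), (32, 19), (34, 34), (35, 9), (38, 31), (4, 11), (4, 6), (40, 38), (9, 4)}
Selection G ≤ C: {(13, 33), (2, 21), (26, 40), (27, 30), (29, 33), (31, 34), (4, 11), (4, 14), (4, 6)}
Taking the difference: {(16, 9), (17, 9), (32, 19), (34, 34), (35, 9), (38, 31), (40, 38), (9, 4)}
Projecting to C (2 duplicate(s) eliminated): {19, 31, 34, 38, 4, 9}
Taking the union: {19, 21, 22, 23, 3, 31, 34, 38, 4, 9}

{19, 21, 22, 23, 3, 31, 34, 38, 4, 9}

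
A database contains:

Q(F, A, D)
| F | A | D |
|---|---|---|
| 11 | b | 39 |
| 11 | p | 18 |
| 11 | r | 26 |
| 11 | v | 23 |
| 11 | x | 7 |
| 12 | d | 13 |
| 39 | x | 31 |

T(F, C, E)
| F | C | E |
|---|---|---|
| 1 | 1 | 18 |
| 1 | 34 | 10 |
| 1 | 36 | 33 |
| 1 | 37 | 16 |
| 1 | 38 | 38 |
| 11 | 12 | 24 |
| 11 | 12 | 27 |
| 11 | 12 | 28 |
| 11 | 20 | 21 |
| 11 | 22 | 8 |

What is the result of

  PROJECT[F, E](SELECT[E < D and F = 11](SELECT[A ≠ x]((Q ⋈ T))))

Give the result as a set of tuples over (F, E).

{(11, 21), (11, 24), (11, 27), (11, 28), (11, 8)}

Joining Q and T on F yields {(11, b, 39, 12, 24), (11, b, 39, 12, 27), (11, b, 39, 12, 28), (11, b, 39, 20, 21), (11, b, 39, 22, 8), (11, p, 18, 12, 24), (11, p, 18, 12, 27), (11, p, 18, 12, 28), (11, p, 18, 20, 21), (11, p, 18, 22, 8), (11, r, 26, 12, 24), (11, r, 26, 12, 27), (11, r, 26, 12, 28), (11, r, 26, 20, 21), (11, r, 26, 22, 8), (11, v, 23, 12, 24), (11, v, 23, 12, 27), (11, v, 23, 12, 28), (11, v, 23, 20, 21), (11, v, 23, 22, 8), (11, x, 7, 12, 24), (11, x, 7, 12, 27), (11, x, 7, 12, 28), (11, x, 7, 20, 21), (11, x, 7, 22, 8)}.
Apply σ_{A ≠ x}; surviving tuples: {(11, b, 39, 12, 24), (11, b, 39, 12, 27), (11, b, 39, 12, 28), (11, b, 39, 20, 21), (11, b, 39, 22, 8), (11, p, 18, 12, 24), (11, p, 18, 12, 27), (11, p, 18, 12, 28), (11, p, 18, 20, 21), (11, p, 18, 22, 8), (11, r, 26, 12, 24), (11, r, 26, 12, 27), (11, r, 26, 12, 28), (11, r, 26, 20, 21), (11, r, 26, 22, 8), (11, v, 23, 12, 24), (11, v, 23, 12, 27), (11, v, 23, 12, 28), (11, v, 23, 20, 21), (11, v, 23, 22, 8)}
Apply σ_{E < D and F = 11}; surviving tuples: {(11, b, 39, 12, 24), (11, b, 39, 12, 27), (11, b, 39, 12, 28), (11, b, 39, 20, 21), (11, b, 39, 22, 8), (11, p, 18, 22, 8), (11, r, 26, 12, 24), (11, r, 26, 20, 21), (11, r, 26, 22, 8), (11, v, 23, 20, 21), (11, v, 23, 22, 8)}
π[F, E]: project onto (F, E) (6 duplicate(s) eliminated) → {(11, 21), (11, 24), (11, 27), (11, 28), (11, 8)}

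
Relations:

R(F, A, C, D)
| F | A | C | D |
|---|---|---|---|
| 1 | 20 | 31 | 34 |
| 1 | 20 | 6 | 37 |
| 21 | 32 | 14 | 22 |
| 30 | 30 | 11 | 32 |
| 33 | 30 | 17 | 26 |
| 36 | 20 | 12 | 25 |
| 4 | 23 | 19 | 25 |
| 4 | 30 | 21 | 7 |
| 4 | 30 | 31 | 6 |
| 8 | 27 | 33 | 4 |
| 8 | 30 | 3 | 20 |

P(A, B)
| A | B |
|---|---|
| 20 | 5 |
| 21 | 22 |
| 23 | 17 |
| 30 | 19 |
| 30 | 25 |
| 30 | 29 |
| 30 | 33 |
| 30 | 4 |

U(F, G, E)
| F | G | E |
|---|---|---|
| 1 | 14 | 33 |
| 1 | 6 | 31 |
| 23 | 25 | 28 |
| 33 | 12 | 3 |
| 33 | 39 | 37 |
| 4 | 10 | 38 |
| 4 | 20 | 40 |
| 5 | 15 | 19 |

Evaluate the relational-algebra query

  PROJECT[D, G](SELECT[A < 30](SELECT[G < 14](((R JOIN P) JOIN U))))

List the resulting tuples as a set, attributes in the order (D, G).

Natural join on A: {(1, 20, 31, 34, 5), (1, 20, 6, 37, 5), (30, 30, 11, 32, 19), (30, 30, 11, 32, 25), (30, 30, 11, 32, 29), (30, 30, 11, 32, 33), (30, 30, 11, 32, 4), (33, 30, 17, 26, 19), (33, 30, 17, 26, 25), (33, 30, 17, 26, 29), (33, 30, 17, 26, 33), (33, 30, 17, 26, 4), (36, 20, 12, 25, 5), (4, 23, 19, 25, 17), (4, 30, 21, 7, 19), (4, 30, 21, 7, 25), (4, 30, 21, 7, 29), (4, 30, 21, 7, 33), (4, 30, 21, 7, 4), (4, 30, 31, 6, 19), (4, 30, 31, 6, 25), (4, 30, 31, 6, 29), (4, 30, 31, 6, 33), (4, 30, 31, 6, 4), (8, 30, 3, 20, 19), (8, 30, 3, 20, 25), (8, 30, 3, 20, 29), (8, 30, 3, 20, 33), (8, 30, 3, 20, 4)}
Natural join on F: {(1, 20, 31, 34, 5, 14, 33), (1, 20, 31, 34, 5, 6, 31), (1, 20, 6, 37, 5, 14, 33), (1, 20, 6, 37, 5, 6, 31), (33, 30, 17, 26, 19, 12, 3), (33, 30, 17, 26, 19, 39, 37), (33, 30, 17, 26, 25, 12, 3), (33, 30, 17, 26, 25, 39, 37), (33, 30, 17, 26, 29, 12, 3), (33, 30, 17, 26, 29, 39, 37), (33, 30, 17, 26, 33, 12, 3), (33, 30, 17, 26, 33, 39, 37), (33, 30, 17, 26, 4, 12, 3), (33, 30, 17, 26, 4, 39, 37), (4, 23, 19, 25, 17, 10, 38), (4, 23, 19, 25, 17, 20, 40), (4, 30, 21, 7, 19, 10, 38), (4, 30, 21, 7, 19, 20, 40), (4, 30, 21, 7, 25, 10, 38), (4, 30, 21, 7, 25, 20, 40), (4, 30, 21, 7, 29, 10, 38), (4, 30, 21, 7, 29, 20, 40), (4, 30, 21, 7, 33, 10, 38), (4, 30, 21, 7, 33, 20, 40), (4, 30, 21, 7, 4, 10, 38), (4, 30, 21, 7, 4, 20, 40), (4, 30, 31, 6, 19, 10, 38), (4, 30, 31, 6, 19, 20, 40), (4, 30, 31, 6, 25, 10, 38), (4, 30, 31, 6, 25, 20, 40), (4, 30, 31, 6, 29, 10, 38), (4, 30, 31, 6, 29, 20, 40), (4, 30, 31, 6, 33, 10, 38), (4, 30, 31, 6, 33, 20, 40), (4, 30, 31, 6, 4, 10, 38), (4, 30, 31, 6, 4, 20, 40)}
Apply σ_{G < 14}; surviving tuples: {(1, 20, 31, 34, 5, 6, 31), (1, 20, 6, 37, 5, 6, 31), (33, 30, 17, 26, 19, 12, 3), (33, 30, 17, 26, 25, 12, 3), (33, 30, 17, 26, 29, 12, 3), (33, 30, 17, 26, 33, 12, 3), (33, 30, 17, 26, 4, 12, 3), (4, 23, 19, 25, 17, 10, 38), (4, 30, 21, 7, 19, 10, 38), (4, 30, 21, 7, 25, 10, 38), (4, 30, 21, 7, 29, 10, 38), (4, 30, 21, 7, 33, 10, 38), (4, 30, 21, 7, 4, 10, 38), (4, 30, 31, 6, 19, 10, 38), (4, 30, 31, 6, 25, 10, 38), (4, 30, 31, 6, 29, 10, 38), (4, 30, 31, 6, 33, 10, 38), (4, 30, 31, 6, 4, 10, 38)}
Apply σ_{A < 30}; surviving tuples: {(1, 20, 31, 34, 5, 6, 31), (1, 20, 6, 37, 5, 6, 31), (4, 23, 19, 25, 17, 10, 38)}
Projecting to D, G: {(25, 10), (34, 6), (37, 6)}

{(25, 10), (34, 6), (37, 6)}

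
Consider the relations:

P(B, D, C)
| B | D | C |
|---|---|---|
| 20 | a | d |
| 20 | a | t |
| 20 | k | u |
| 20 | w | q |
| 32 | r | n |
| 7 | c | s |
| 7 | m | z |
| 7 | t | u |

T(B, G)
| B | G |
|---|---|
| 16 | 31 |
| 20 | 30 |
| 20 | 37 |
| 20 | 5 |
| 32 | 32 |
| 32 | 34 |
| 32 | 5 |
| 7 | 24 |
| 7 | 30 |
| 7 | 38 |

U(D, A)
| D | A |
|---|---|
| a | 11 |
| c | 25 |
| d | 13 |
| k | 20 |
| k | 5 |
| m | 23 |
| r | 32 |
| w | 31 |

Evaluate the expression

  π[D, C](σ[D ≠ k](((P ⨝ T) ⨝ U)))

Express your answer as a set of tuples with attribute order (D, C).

Natural join on B: {(20, a, d, 30), (20, a, d, 37), (20, a, d, 5), (20, a, t, 30), (20, a, t, 37), (20, a, t, 5), (20, k, u, 30), (20, k, u, 37), (20, k, u, 5), (20, w, q, 30), (20, w, q, 37), (20, w, q, 5), (32, r, n, 32), (32, r, n, 34), (32, r, n, 5), (7, c, s, 24), (7, c, s, 30), (7, c, s, 38), (7, m, z, 24), (7, m, z, 30), (7, m, z, 38), (7, t, u, 24), (7, t, u, 30), (7, t, u, 38)}
Natural join on D: {(20, a, d, 30, 11), (20, a, d, 37, 11), (20, a, d, 5, 11), (20, a, t, 30, 11), (20, a, t, 37, 11), (20, a, t, 5, 11), (20, k, u, 30, 20), (20, k, u, 30, 5), (20, k, u, 37, 20), (20, k, u, 37, 5), (20, k, u, 5, 20), (20, k, u, 5, 5), (20, w, q, 30, 31), (20, w, q, 37, 31), (20, w, q, 5, 31), (32, r, n, 32, 32), (32, r, n, 34, 32), (32, r, n, 5, 32), (7, c, s, 24, 25), (7, c, s, 30, 25), (7, c, s, 38, 25), (7, m, z, 24, 23), (7, m, z, 30, 23), (7, m, z, 38, 23)}
Filtering on D ≠ k leaves {(20, a, d, 30, 11), (20, a, d, 37, 11), (20, a, d, 5, 11), (20, a, t, 30, 11), (20, a, t, 37, 11), (20, a, t, 5, 11), (20, w, q, 30, 31), (20, w, q, 37, 31), (20, w, q, 5, 31), (32, r, n, 32, 32), (32, r, n, 34, 32), (32, r, n, 5, 32), (7, c, s, 24, 25), (7, c, s, 30, 25), (7, c, s, 38, 25), (7, m, z, 24, 23), (7, m, z, 30, 23), (7, m, z, 38, 23)}.
π[D, C]: project onto (D, C) (12 duplicate(s) eliminated) → {(a, d), (a, t), (c, s), (m, z), (r, n), (w, q)}

{(a, d), (a, t), (c, s), (m, z), (r, n), (w, q)}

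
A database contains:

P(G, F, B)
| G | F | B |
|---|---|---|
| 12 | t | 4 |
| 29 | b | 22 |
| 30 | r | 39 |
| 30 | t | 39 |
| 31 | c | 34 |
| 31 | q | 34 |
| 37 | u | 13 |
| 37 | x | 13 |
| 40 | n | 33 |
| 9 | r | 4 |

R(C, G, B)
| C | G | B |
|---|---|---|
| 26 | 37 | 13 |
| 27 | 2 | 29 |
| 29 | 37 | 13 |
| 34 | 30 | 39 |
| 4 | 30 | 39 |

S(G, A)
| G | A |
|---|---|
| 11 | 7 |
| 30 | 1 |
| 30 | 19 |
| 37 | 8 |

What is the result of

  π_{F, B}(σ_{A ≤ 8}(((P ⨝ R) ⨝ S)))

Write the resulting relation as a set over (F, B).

Natural join on G, B: {(30, r, 39, 34), (30, r, 39, 4), (30, t, 39, 34), (30, t, 39, 4), (37, u, 13, 26), (37, u, 13, 29), (37, x, 13, 26), (37, x, 13, 29)}
Natural join on G: {(30, r, 39, 34, 1), (30, r, 39, 34, 19), (30, r, 39, 4, 1), (30, r, 39, 4, 19), (30, t, 39, 34, 1), (30, t, 39, 34, 19), (30, t, 39, 4, 1), (30, t, 39, 4, 19), (37, u, 13, 26, 8), (37, u, 13, 29, 8), (37, x, 13, 26, 8), (37, x, 13, 29, 8)}
Selection A ≤ 8: {(30, r, 39, 34, 1), (30, r, 39, 4, 1), (30, t, 39, 34, 1), (30, t, 39, 4, 1), (37, u, 13, 26, 8), (37, u, 13, 29, 8), (37, x, 13, 26, 8), (37, x, 13, 29, 8)}
Projecting to F, B (4 duplicate(s) eliminated): {(r, 39), (t, 39), (u, 13), (x, 13)}

{(r, 39), (t, 39), (u, 13), (x, 13)}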